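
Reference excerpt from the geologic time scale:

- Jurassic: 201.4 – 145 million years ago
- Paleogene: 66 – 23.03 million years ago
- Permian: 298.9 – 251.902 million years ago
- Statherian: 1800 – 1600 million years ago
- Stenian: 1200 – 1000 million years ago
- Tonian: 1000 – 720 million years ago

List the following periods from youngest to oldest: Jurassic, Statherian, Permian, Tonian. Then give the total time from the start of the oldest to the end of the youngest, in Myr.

From the excerpt: Jurassic 201.4–145; Statherian 1800–1600; Permian 298.9–251.902; Tonian 1000–720 (Ma).
Larger Ma is earlier, so the oldest is Statherian and the youngest is Jurassic; youngest to oldest: Jurassic, Permian, Tonian, Statherian.
Oldest start 1800 minus youngest end 145 gives 1655 Myr overall.

Jurassic → Permian → Tonian → Statherian; total span 1655 Myr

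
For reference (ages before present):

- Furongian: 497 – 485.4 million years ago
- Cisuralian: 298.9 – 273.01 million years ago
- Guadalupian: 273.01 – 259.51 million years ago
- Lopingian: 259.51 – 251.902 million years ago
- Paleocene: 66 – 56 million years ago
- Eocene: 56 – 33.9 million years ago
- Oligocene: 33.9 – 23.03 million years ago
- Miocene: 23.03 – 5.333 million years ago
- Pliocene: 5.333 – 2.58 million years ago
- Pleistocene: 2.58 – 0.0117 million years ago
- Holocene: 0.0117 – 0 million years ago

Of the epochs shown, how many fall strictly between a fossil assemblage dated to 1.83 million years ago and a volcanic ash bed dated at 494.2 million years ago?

494.2 Ma sits inside the Furongian (497–485.4) and 1.83 Ma inside the Pleistocene (2.58–0.0117); neither of those is wholly between the two dates.
The listed epochs lying completely between them are Cisuralian, Guadalupian, Lopingian, Paleocene, Eocene, Oligocene, Miocene, Pliocene — 8 in all.

8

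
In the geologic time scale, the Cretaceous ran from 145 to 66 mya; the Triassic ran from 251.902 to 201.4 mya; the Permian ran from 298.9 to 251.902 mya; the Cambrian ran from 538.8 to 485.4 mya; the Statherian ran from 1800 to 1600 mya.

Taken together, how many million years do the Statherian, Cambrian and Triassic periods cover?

303.902 million years

Duration is start − end for each: (1800 − 1600) + (538.8 − 485.4) + (251.902 − 201.4).
That is 200 + 53.4 + 50.502, which totals 303.902 million years.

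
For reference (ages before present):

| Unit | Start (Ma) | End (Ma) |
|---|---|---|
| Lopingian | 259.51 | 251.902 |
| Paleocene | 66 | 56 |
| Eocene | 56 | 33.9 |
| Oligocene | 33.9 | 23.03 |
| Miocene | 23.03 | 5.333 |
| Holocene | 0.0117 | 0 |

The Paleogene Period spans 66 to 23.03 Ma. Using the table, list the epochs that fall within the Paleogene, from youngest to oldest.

Epochs with both bounds inside 66–23.03 Ma: Oligocene (33.9–23.03), Eocene (56–33.9), Paleocene (66–56).

Oligocene, Eocene, Paleocene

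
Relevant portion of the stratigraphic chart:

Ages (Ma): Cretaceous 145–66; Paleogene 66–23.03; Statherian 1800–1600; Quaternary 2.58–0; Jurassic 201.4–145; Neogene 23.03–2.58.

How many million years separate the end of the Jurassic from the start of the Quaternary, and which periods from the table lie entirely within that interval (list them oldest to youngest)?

142.42 million years; Cretaceous, Paleogene, Neogene

End of Jurassic = 145 Ma; start of Quaternary = 2.58 Ma.
Gap = 145 − 2.58 = 142.42 Myr.
Periods wholly inside 145–2.58 Ma: Cretaceous (145–66), Paleogene (66–23.03), Neogene (23.03–2.58).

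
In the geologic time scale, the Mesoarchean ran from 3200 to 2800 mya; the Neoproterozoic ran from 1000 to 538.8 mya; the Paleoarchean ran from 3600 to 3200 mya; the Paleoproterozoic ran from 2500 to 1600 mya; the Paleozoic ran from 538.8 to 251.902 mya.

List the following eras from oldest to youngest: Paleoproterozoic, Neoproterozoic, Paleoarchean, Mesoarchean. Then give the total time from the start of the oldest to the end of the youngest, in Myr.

From the excerpt: Paleoproterozoic 2500–1600; Neoproterozoic 1000–538.8; Paleoarchean 3600–3200; Mesoarchean 3200–2800 (Ma).
Larger Ma is earlier, so the oldest is Paleoarchean and the youngest is Neoproterozoic; oldest to youngest: Paleoarchean, Mesoarchean, Paleoproterozoic, Neoproterozoic.
Oldest start 3600 minus youngest end 538.8 gives 3061.2 Myr overall.

Paleoarchean → Mesoarchean → Paleoproterozoic → Neoproterozoic; total span 3061.2 Myr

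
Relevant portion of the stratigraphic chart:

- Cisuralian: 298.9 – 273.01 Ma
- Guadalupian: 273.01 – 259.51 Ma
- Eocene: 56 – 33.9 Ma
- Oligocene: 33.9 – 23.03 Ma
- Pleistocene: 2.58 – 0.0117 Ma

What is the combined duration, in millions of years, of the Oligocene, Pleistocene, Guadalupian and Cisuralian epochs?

Each duration: Oligocene = 10.87; Pleistocene = 2.5683; Guadalupian = 13.5; Cisuralian = 25.89.
Sum: 10.87 + 2.5683 + 13.5 + 25.89 = 52.8283 Myr.

52.8283 million years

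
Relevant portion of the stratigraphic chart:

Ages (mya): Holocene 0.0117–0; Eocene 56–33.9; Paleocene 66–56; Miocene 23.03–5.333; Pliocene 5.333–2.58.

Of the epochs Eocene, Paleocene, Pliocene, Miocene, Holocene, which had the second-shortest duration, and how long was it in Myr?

Pliocene, 2.753 million years

Start − end for each: Eocene 56 − 33.9 = 22.1; Paleocene 66 − 56 = 10; Pliocene 5.333 − 2.58 = 2.753; Miocene 23.03 − 5.333 = 17.697; Holocene 0.0117 − 0 = 0.0117.
Ranking these from shortest: Holocene < Pliocene < Paleocene < Miocene < Eocene.
Position 2 in that ranking is Pliocene, which lasted 2.753 Myr.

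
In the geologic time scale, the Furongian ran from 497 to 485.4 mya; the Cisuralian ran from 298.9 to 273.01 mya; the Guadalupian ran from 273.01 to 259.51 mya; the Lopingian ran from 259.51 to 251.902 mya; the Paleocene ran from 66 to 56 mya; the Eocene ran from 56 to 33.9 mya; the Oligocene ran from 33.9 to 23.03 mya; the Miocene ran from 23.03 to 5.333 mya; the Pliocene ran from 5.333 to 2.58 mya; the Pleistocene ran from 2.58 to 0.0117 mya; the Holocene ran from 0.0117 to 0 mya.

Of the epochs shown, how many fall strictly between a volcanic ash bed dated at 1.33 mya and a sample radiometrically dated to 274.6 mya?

274.6 Ma sits inside the Cisuralian (298.9–273.01) and 1.33 Ma inside the Pleistocene (2.58–0.0117); neither of those is wholly between the two dates.
The listed epochs lying completely between them are Guadalupian, Lopingian, Paleocene, Eocene, Oligocene, Miocene, Pliocene — 7 in all.

7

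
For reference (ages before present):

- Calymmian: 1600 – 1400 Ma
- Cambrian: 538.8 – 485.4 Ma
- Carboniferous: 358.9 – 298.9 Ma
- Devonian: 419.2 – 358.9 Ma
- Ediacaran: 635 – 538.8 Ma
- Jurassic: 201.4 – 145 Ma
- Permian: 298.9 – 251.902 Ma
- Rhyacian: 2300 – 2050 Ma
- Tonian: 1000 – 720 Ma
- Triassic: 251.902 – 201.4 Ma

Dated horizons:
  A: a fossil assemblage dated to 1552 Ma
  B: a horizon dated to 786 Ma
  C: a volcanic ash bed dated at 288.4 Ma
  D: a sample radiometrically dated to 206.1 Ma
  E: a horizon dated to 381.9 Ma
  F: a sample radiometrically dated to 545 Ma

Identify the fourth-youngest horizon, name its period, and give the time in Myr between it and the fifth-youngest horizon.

Sorted youngest-first by Ma: D (206.1), C (288.4), E (381.9), F (545), B (786), A (1552).
The fourth youngest is F at 545 Ma, which lies in 635–538.8 Ma: the Ediacaran.
The fifth youngest is B at 786 Ma; separation = |545 − 786| = 241 Myr.

F, in the Ediacaran; 241 million years to B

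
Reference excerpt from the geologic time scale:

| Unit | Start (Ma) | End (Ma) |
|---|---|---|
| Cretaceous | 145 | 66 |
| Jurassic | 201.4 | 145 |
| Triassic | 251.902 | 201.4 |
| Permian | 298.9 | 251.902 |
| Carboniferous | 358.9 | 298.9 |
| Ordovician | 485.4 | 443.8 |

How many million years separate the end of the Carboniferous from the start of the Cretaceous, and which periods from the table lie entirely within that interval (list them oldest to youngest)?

The Carboniferous closes at 298.9 Ma and the Cretaceous opens at 145 Ma, so the interval is 298.9 − 145 = 153.9 Myr.
A period fits inside if it starts at or after 298.9 Ma and ends at or before 145 Ma; oldest first that gives Permian, Triassic, Jurassic.

153.9 million years; Permian, Triassic, Jurassic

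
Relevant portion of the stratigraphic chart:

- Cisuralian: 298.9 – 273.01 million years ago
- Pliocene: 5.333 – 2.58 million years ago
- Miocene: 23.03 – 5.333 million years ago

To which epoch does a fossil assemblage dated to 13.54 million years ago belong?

13.54 Ma lies between 23.03 and 5.333 Ma, so it falls in the Miocene.

Miocene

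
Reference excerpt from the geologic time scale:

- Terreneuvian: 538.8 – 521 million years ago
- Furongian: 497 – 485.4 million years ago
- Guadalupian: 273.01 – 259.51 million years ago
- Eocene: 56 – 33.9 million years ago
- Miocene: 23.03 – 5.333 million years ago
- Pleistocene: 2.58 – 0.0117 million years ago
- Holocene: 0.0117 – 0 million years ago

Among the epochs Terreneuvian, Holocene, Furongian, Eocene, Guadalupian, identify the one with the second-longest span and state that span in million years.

Start − end for each: Terreneuvian 538.8 − 521 = 17.8; Holocene 0.0117 − 0 = 0.0117; Furongian 497 − 485.4 = 11.6; Eocene 56 − 33.9 = 22.1; Guadalupian 273.01 − 259.51 = 13.5.
Ranking these from longest: Eocene > Terreneuvian > Guadalupian > Furongian > Holocene.
Position 2 in that ranking is Terreneuvian, which lasted 17.8 Myr.

Terreneuvian, 17.8 million years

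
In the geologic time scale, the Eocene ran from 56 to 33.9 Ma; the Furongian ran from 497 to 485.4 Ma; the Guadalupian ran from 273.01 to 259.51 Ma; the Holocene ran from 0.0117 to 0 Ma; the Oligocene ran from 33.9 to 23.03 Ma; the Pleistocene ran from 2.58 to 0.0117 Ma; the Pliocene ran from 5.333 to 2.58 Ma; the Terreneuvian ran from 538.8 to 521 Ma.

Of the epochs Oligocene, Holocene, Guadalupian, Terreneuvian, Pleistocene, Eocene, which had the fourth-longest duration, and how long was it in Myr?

Oligocene, 10.87 million years

Durations: Oligocene 10.87; Holocene 0.0117; Guadalupian 13.5; Terreneuvian 17.8; Pleistocene 2.5683; Eocene 22.1 Myr.
Sorted longest-first: Eocene (22.1), Terreneuvian (17.8), Guadalupian (13.5), Oligocene (10.87), Pleistocene (2.5683), Holocene (0.0117).
The fourth longest is Oligocene at 10.87 Myr.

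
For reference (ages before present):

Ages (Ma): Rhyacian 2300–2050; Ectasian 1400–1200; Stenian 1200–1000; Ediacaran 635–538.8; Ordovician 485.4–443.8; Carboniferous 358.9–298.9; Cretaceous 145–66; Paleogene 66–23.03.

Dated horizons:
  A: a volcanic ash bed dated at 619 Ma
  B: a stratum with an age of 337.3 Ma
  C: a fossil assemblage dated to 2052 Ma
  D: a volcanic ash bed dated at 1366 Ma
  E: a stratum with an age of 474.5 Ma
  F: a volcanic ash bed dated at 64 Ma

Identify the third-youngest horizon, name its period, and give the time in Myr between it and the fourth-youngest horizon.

Smaller Ma means younger, so youngest first: F 64 < B 337.3 < E 474.5 < A 619 < D 1366 < C 2052.
Counting 3 along gives E (474.5 Ma); the excerpt puts that inside the Ordovician, 485.4–443.8 Ma.
Next in line is A (619 Ma), and 619 − 474.5 = 144.5 Myr.

E, in the Ordovician; 144.5 million years to A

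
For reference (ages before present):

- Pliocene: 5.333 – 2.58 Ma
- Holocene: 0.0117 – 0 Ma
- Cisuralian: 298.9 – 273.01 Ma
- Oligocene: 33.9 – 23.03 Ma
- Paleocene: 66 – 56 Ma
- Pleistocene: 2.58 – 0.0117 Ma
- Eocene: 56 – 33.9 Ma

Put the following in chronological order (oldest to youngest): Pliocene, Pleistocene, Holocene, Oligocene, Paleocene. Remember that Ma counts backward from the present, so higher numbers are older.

Sorting by start age (descending Ma, since larger Ma = older): Paleocene start 66, Oligocene start 33.9, Pliocene start 5.333, Pleistocene start 2.58, Holocene start 0.0117.

Paleocene, Oligocene, Pliocene, Pleistocene, Holocene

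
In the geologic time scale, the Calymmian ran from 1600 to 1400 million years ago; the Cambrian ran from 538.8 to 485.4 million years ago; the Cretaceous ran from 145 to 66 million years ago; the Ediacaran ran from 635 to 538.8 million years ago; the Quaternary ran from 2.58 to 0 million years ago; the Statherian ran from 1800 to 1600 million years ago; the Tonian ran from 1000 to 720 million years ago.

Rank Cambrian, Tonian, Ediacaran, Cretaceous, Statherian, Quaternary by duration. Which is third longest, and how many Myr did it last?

Durations: Cambrian 53.4; Tonian 280; Ediacaran 96.2; Cretaceous 79; Statherian 200; Quaternary 2.58 Myr.
Sorted longest-first: Tonian (280), Statherian (200), Ediacaran (96.2), Cretaceous (79), Cambrian (53.4), Quaternary (2.58).
The third longest is Ediacaran at 96.2 Myr.

Ediacaran, 96.2 million years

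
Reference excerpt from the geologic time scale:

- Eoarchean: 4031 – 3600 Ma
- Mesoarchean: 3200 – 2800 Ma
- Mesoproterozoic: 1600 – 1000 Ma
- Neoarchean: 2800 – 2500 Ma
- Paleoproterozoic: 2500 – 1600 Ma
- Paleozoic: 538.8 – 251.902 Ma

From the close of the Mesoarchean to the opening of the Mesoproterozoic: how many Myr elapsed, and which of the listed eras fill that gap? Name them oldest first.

1200 million years; Neoarchean, Paleoproterozoic

End of Mesoarchean = 2800 Ma; start of Mesoproterozoic = 1600 Ma.
Gap = 2800 − 1600 = 1200 Myr.
Eras wholly inside 2800–1600 Ma: Neoarchean (2800–2500), Paleoproterozoic (2500–1600).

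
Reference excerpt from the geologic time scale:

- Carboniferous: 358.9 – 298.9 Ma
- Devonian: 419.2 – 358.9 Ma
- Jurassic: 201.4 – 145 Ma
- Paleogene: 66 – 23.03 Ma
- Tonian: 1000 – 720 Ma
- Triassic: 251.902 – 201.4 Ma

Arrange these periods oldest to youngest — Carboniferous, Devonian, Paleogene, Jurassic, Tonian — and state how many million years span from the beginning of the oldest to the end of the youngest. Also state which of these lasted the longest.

Start ages (Ma): Tonian 1000, Devonian 419.2, Carboniferous 358.9, Jurassic 201.4, Paleogene 66.
Ordered oldest to youngest: Tonian, Devonian, Carboniferous, Jurassic, Paleogene.
Span = 1000 − 23.03 = 976.97 Myr.
Durations: Jurassic 56.4, Devonian 60.3, Tonian 280, Paleogene 42.97, Carboniferous 60 → longest is Tonian (280 Myr).

Tonian → Devonian → Carboniferous → Jurassic → Paleogene; total span 976.97 Myr; longest is Tonian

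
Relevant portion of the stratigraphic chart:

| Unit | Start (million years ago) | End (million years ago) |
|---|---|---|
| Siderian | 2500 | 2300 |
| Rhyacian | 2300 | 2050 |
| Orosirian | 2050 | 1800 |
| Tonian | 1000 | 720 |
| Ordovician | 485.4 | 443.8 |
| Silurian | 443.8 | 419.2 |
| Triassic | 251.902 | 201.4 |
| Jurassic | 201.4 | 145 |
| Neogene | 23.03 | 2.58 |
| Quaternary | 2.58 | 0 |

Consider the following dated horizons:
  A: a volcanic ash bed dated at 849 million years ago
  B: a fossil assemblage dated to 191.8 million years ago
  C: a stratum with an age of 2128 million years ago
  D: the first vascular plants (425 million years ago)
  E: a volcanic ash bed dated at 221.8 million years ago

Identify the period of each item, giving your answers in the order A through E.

A — Tonian; B — Jurassic; C — Rhyacian; D — Silurian; E — Triassic

A: 849 Ma lies in 1000–720 Ma, so Tonian.
B: 191.8 Ma lies in 201.4–145 Ma, so Jurassic.
C: 2128 Ma lies in 2300–2050 Ma, so Rhyacian.
D: 425 Ma lies in 443.8–419.2 Ma, so Silurian.
E: 221.8 Ma lies in 251.902–201.4 Ma, so Triassic.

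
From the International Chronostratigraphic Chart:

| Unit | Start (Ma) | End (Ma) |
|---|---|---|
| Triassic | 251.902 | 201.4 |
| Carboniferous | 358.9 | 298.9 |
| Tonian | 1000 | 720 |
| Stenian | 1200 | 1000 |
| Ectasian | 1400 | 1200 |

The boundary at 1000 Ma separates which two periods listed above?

The Stenian ends at 1000 Ma and the Tonian begins at 1000 Ma, so they share that boundary.

Stenian and Tonian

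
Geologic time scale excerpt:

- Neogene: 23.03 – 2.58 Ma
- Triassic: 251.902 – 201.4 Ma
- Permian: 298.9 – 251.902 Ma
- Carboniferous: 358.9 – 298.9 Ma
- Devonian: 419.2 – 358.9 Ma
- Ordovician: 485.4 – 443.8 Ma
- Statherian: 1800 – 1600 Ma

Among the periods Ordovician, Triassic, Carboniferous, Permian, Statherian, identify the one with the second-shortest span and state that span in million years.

Permian, 46.998 million years

Durations: Ordovician 41.6; Triassic 50.502; Carboniferous 60; Permian 46.998; Statherian 200 Myr.
Sorted shortest-first: Ordovician (41.6), Permian (46.998), Triassic (50.502), Carboniferous (60), Statherian (200).
The second shortest is Permian at 46.998 Myr.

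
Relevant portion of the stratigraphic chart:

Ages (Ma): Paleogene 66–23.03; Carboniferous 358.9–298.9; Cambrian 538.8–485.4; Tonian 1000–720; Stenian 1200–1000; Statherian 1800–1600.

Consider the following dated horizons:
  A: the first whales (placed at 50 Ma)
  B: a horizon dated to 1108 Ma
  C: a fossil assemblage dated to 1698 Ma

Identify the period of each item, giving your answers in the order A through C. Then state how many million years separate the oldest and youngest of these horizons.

Match each age against the start–end ranges in the excerpt: A = 50 Ma → Paleogene (66–23.03); B = 1108 Ma → Stenian (1200–1000); C = 1698 Ma → Statherian (1800–1600).
The largest age is 1698 Ma and the smallest is 50 Ma; their difference is 1648 Myr.

A — Paleogene; B — Stenian; C — Statherian; span 1648 million years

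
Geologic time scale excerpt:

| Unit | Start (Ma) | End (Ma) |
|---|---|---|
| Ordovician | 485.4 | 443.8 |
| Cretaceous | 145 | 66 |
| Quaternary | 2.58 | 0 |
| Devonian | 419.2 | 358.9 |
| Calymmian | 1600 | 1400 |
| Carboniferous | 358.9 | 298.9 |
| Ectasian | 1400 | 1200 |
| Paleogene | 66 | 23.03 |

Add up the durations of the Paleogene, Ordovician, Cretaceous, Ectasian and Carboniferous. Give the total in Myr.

Each duration: Paleogene = 42.97; Ordovician = 41.6; Cretaceous = 79; Ectasian = 200; Carboniferous = 60.
Sum: 42.97 + 41.6 + 79 + 200 + 60 = 423.57 Myr.

423.57 million years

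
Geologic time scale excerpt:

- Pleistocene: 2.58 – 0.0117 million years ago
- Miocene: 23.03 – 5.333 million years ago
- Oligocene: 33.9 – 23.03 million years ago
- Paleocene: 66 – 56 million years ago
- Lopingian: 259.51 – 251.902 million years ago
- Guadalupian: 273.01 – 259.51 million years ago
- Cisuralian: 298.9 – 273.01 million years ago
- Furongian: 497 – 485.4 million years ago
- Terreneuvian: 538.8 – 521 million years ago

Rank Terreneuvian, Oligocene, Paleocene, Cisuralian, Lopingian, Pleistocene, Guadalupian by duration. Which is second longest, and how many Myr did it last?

Terreneuvian, 17.8 million years

Start − end for each: Terreneuvian 538.8 − 521 = 17.8; Oligocene 33.9 − 23.03 = 10.87; Paleocene 66 − 56 = 10; Cisuralian 298.9 − 273.01 = 25.89; Lopingian 259.51 − 251.902 = 7.608; Pleistocene 2.58 − 0.0117 = 2.5683; Guadalupian 273.01 − 259.51 = 13.5.
Ranking these from longest: Cisuralian > Terreneuvian > Guadalupian > Oligocene > Paleocene > Lopingian > Pleistocene.
Position 2 in that ranking is Terreneuvian, which lasted 17.8 Myr.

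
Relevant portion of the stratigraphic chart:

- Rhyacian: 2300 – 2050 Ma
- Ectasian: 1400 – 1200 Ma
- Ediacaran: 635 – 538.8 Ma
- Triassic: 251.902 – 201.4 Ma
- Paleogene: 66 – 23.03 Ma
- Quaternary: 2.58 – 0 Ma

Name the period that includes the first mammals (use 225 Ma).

225 Ma lies between 251.902 and 201.4 Ma, so it falls in the Triassic.

Triassic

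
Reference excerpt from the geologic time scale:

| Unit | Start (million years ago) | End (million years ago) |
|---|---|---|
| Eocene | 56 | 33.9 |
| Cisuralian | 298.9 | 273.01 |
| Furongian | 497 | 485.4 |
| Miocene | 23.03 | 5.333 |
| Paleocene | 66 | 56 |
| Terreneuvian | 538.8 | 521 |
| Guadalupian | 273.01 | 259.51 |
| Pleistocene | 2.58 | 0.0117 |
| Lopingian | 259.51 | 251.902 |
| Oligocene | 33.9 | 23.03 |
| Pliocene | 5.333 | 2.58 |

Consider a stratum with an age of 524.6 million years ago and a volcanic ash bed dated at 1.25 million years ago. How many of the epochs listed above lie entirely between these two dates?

9

524.6 Ma sits inside the Terreneuvian (538.8–521) and 1.25 Ma inside the Pleistocene (2.58–0.0117); neither of those is wholly between the two dates.
The listed epochs lying completely between them are Furongian, Cisuralian, Guadalupian, Lopingian, Paleocene, Eocene, Oligocene, Miocene, Pliocene — 9 in all.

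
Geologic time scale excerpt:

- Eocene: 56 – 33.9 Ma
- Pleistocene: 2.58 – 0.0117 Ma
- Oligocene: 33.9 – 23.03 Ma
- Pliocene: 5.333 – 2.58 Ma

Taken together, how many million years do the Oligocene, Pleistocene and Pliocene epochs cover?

Each duration: Oligocene = 10.87; Pleistocene = 2.5683; Pliocene = 2.753.
Sum: 10.87 + 2.5683 + 2.753 = 16.1913 Myr.

16.1913 million years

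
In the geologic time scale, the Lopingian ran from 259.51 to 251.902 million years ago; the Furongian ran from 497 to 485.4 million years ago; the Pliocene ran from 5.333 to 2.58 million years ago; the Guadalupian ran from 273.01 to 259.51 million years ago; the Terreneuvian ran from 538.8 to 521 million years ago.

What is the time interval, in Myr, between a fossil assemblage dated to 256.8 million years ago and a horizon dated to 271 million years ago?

271 − 256.8 = 14.2 million years.

14.2 million years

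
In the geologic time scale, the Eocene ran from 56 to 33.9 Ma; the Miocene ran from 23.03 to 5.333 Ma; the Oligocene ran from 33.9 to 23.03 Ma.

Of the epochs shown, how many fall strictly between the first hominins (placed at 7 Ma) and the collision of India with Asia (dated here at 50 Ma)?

1

50 Ma sits inside the Eocene (56–33.9) and 7 Ma inside the Miocene (23.03–5.333); neither of those is wholly between the two dates.
The listed epochs lying completely between them are Oligocene — 1 in all.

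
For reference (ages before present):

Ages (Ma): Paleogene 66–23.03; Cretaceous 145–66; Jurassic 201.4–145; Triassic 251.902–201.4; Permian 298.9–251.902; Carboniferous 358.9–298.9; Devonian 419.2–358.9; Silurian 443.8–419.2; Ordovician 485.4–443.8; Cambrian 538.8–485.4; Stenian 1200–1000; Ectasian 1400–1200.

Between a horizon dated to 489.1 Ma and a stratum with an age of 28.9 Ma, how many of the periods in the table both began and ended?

8

489.1 Ma sits inside the Cambrian (538.8–485.4) and 28.9 Ma inside the Paleogene (66–23.03); neither of those is wholly between the two dates.
The listed periods lying completely between them are Ordovician, Silurian, Devonian, Carboniferous, Permian, Triassic, Jurassic, Cretaceous — 8 in all.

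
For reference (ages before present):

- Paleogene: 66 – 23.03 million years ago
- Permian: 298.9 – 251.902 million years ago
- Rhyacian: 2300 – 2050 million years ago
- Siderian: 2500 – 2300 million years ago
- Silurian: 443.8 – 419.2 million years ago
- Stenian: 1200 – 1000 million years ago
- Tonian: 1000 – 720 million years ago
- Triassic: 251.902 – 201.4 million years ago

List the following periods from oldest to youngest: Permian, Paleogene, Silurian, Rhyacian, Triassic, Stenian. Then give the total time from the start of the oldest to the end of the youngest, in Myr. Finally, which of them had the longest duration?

Start ages (Ma): Rhyacian 2300, Stenian 1200, Silurian 443.8, Permian 298.9, Triassic 251.902, Paleogene 66.
Ordered oldest to youngest: Rhyacian, Stenian, Silurian, Permian, Triassic, Paleogene.
Span = 2300 − 23.03 = 2276.97 Myr.
Durations: Silurian 24.6, Permian 46.998, Triassic 50.502, Paleogene 42.97, Stenian 200, Rhyacian 250 → longest is Rhyacian (250 Myr).

Rhyacian, Stenian, Silurian, Permian, Triassic, Paleogene; total span 2276.97 Myr; longest is Rhyacian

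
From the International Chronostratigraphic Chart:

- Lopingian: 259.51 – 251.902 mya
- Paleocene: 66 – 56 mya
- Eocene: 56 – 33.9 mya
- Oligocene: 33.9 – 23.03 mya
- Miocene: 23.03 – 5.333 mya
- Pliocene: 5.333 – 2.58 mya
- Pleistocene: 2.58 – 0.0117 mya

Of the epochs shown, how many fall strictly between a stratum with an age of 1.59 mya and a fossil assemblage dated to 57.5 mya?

4

The older date is 57.5 Ma and the younger is 1.59 Ma.
Epochs with start < 57.5 and end > 1.59 Ma: Eocene (56–33.9), Oligocene (33.9–23.03), Miocene (23.03–5.333), Pliocene (5.333–2.58).
That is 4 complete epochs.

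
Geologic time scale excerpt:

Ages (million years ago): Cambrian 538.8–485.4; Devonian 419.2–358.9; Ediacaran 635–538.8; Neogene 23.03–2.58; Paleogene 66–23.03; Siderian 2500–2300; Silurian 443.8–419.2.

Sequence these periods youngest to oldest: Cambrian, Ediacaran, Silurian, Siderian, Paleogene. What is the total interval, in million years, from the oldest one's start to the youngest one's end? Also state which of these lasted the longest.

Start ages (Ma): Siderian 2500, Ediacaran 635, Cambrian 538.8, Silurian 443.8, Paleogene 66.
Ordered youngest to oldest: Paleogene, Silurian, Cambrian, Ediacaran, Siderian.
Span = 2500 − 23.03 = 2476.97 Myr.
Durations: Ediacaran 96.2, Siderian 200, Paleogene 42.97, Silurian 24.6, Cambrian 53.4 → longest is Siderian (200 Myr).

Paleogene → Silurian → Cambrian → Ediacaran → Siderian; total span 2476.97 Myr; longest is Siderian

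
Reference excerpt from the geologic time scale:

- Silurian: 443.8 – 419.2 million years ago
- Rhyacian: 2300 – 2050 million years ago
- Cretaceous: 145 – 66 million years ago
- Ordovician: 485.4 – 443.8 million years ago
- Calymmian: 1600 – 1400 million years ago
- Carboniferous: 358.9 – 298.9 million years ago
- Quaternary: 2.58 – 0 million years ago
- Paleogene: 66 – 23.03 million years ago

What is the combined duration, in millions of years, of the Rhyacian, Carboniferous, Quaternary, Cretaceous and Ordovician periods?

433.18 million years

Each duration: Rhyacian = 250; Carboniferous = 60; Quaternary = 2.58; Cretaceous = 79; Ordovician = 41.6.
Sum: 250 + 60 + 2.58 + 79 + 41.6 = 433.18 Myr.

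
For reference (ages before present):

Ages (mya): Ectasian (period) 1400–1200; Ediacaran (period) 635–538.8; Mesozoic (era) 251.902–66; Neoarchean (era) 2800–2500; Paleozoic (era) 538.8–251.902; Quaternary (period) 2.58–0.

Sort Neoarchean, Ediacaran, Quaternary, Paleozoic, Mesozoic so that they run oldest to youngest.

Sorting by start age (descending Ma, since larger Ma = older): Neoarchean began 2800, Ediacaran began 635, Paleozoic began 538.8, Mesozoic began 251.902, Quaternary began 2.58.

Neoarchean, Ediacaran, Paleozoic, Mesozoic, Quaternary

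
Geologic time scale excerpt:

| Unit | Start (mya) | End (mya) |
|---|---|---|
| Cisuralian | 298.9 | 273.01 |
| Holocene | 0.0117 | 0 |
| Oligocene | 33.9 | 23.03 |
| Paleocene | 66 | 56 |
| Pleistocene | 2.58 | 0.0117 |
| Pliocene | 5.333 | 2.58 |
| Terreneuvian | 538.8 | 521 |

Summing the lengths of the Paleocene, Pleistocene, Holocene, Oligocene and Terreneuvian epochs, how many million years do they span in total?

Each duration: Paleocene = 10; Pleistocene = 2.5683; Holocene = 0.0117; Oligocene = 10.87; Terreneuvian = 17.8.
Sum: 10 + 2.5683 + 0.0117 + 10.87 + 17.8 = 41.25 Myr.

41.25 million years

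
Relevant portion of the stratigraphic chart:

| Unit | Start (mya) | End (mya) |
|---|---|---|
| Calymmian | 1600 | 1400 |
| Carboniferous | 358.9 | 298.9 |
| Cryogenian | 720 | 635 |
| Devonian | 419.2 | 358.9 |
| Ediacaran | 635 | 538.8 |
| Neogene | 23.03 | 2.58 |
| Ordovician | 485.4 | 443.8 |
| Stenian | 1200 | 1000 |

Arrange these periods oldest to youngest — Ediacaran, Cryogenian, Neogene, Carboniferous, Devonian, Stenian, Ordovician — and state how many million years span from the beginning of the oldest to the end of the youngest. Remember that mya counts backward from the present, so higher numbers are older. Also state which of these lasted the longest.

Stenian, Cryogenian, Ediacaran, Ordovician, Devonian, Carboniferous, Neogene; total span 1197.42 Myr; longest is Stenian

Start ages (Ma): Stenian 1200, Cryogenian 720, Ediacaran 635, Ordovician 485.4, Devonian 419.2, Carboniferous 358.9, Neogene 23.03.
Ordered oldest to youngest: Stenian, Cryogenian, Ediacaran, Ordovician, Devonian, Carboniferous, Neogene.
Span = 1200 − 2.58 = 1197.42 Myr.
Durations: Ediacaran 96.2, Stenian 200, Neogene 20.45, Ordovician 41.6, Carboniferous 60, Cryogenian 85, Devonian 60.3 → longest is Stenian (200 Myr).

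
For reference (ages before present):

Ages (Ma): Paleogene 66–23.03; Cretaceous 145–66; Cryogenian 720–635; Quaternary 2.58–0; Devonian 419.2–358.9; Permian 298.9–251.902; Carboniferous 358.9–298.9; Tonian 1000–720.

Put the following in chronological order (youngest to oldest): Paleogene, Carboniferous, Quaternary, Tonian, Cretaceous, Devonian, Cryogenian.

Read off each span (Ma): Paleogene 66–23.03; Carboniferous 358.9–298.9; Quaternary 2.58–0; Tonian 1000–720; Cretaceous 145–66; Devonian 419.2–358.9; Cryogenian 720–635.
Larger Ma is older, so oldest→youngest is Tonian, Cryogenian, Devonian, Carboniferous, Cretaceous, Paleogene, Quaternary; reverse it for youngest→oldest.

Quaternary, Paleogene, Cretaceous, Carboniferous, Devonian, Cryogenian, Tonian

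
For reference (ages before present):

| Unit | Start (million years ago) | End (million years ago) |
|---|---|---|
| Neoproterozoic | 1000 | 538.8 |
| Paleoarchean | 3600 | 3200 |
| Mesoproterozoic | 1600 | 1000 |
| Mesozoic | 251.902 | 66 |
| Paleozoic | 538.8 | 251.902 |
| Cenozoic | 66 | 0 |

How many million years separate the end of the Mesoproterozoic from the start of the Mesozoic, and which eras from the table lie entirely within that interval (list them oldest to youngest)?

End of Mesoproterozoic = 1000 Ma; start of Mesozoic = 251.902 Ma.
Gap = 1000 − 251.902 = 748.098 Myr.
Eras wholly inside 1000–251.902 Ma: Neoproterozoic (1000–538.8), Paleozoic (538.8–251.902).

748.098 million years; Neoproterozoic, Paleozoic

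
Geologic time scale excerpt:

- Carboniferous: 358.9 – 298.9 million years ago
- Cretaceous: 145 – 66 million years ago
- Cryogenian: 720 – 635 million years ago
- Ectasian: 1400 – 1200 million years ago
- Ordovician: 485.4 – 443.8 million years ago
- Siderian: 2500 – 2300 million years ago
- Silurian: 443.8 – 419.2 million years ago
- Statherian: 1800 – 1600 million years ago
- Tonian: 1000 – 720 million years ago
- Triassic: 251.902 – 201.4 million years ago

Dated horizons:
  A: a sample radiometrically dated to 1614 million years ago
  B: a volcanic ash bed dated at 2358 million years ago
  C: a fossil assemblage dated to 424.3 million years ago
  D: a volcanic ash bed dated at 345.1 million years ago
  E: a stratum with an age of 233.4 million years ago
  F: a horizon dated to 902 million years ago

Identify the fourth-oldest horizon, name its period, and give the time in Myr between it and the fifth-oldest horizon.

C, in the Silurian; 79.2 million years to D

Larger Ma means older, so oldest first: B 2358 > A 1614 > F 902 > C 424.3 > D 345.1 > E 233.4.
Counting 4 along gives C (424.3 Ma); the excerpt puts that inside the Silurian, 443.8–419.2 Ma.
Next in line is D (345.1 Ma), and 424.3 − 345.1 = 79.2 Myr.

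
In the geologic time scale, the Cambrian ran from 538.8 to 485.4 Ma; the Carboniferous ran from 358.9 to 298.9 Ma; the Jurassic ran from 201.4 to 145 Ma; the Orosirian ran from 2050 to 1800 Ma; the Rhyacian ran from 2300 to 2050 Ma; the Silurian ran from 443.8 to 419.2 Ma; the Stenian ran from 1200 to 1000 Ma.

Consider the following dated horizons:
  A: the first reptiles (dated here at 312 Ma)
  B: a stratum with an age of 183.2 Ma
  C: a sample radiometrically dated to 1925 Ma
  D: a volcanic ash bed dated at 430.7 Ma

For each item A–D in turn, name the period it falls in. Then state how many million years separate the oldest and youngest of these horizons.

A: 312 Ma lies in 358.9–298.9 Ma, so Carboniferous.
B: 183.2 Ma lies in 201.4–145 Ma, so Jurassic.
C: 1925 Ma lies in 2050–1800 Ma, so Orosirian.
D: 430.7 Ma lies in 443.8–419.2 Ma, so Silurian.
Oldest = 1925 Ma, youngest = 183.2 Ma → span 1741.8 Myr.

A — Carboniferous; B — Jurassic; C — Orosirian; D — Silurian; span 1741.8 million years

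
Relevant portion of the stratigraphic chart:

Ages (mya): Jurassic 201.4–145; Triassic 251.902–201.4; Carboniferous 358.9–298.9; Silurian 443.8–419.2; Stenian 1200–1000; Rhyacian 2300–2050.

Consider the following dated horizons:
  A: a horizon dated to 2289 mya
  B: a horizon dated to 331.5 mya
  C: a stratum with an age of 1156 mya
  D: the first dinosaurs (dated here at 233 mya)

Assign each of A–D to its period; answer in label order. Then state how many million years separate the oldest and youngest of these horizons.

A — Rhyacian; B — Carboniferous; C — Stenian; D — Triassic; span 2056 million years

Match each age against the start–end ranges in the excerpt: A = 2289 Ma → Rhyacian (2300–2050); B = 331.5 Ma → Carboniferous (358.9–298.9); C = 1156 Ma → Stenian (1200–1000); D = 233 Ma → Triassic (251.902–201.4).
The largest age is 2289 Ma and the smallest is 233 Ma; their difference is 2056 Myr.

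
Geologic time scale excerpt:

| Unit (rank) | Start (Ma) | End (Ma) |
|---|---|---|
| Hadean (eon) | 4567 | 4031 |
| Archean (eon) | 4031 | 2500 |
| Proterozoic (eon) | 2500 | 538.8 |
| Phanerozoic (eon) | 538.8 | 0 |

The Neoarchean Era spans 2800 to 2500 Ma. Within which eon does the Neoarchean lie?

Archean

The Neoarchean (2800–2500 Ma) lies entirely within 4031–2500 Ma, the Archean Eon.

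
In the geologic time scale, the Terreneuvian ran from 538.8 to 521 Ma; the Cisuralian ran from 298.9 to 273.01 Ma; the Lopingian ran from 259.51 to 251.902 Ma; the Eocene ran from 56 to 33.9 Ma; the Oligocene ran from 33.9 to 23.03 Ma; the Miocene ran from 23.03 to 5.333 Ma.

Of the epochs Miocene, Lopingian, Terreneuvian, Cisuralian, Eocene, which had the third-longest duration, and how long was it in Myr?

Terreneuvian, 17.8 million years

Start − end for each: Miocene 23.03 − 5.333 = 17.697; Lopingian 259.51 − 251.902 = 7.608; Terreneuvian 538.8 − 521 = 17.8; Cisuralian 298.9 − 273.01 = 25.89; Eocene 56 − 33.9 = 22.1.
Ranking these from longest: Cisuralian > Eocene > Terreneuvian > Miocene > Lopingian.
Position 3 in that ranking is Terreneuvian, which lasted 17.8 Myr.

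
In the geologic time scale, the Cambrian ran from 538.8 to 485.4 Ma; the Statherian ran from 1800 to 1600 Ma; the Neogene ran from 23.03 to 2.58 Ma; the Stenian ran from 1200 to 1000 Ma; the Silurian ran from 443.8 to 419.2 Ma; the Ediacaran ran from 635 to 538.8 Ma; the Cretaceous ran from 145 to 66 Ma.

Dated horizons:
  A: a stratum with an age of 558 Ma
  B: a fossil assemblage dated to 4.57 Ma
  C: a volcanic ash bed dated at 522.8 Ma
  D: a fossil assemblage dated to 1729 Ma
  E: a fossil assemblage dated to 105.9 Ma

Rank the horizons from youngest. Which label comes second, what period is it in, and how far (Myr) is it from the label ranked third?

E, in the Cretaceous; 416.9 million years to C

Sorted youngest-first by Ma: B (4.57), E (105.9), C (522.8), A (558), D (1729).
The second youngest is E at 105.9 Ma, which lies in 145–66 Ma: the Cretaceous.
The third youngest is C at 522.8 Ma; separation = |105.9 − 522.8| = 416.9 Myr.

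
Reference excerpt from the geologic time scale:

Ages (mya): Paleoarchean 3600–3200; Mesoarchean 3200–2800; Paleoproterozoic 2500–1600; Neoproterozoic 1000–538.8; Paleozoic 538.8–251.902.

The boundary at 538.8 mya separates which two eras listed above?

The Neoproterozoic ends at 538.8 mya and the Paleozoic begins at 538.8 mya, so they share that boundary.

Neoproterozoic and Paleozoic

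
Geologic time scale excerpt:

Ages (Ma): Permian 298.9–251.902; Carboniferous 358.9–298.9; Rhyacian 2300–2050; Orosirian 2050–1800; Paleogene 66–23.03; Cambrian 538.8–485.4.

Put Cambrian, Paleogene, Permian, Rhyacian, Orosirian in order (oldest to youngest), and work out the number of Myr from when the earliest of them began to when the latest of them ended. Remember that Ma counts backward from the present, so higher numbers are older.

Rhyacian, Orosirian, Cambrian, Permian, Paleogene; total span 2276.97 Myr

Start ages (Ma): Rhyacian 2300, Orosirian 2050, Cambrian 538.8, Permian 298.9, Paleogene 66.
Ordered oldest to youngest: Rhyacian, Orosirian, Cambrian, Permian, Paleogene.
Span = 2300 − 23.03 = 2276.97 Myr.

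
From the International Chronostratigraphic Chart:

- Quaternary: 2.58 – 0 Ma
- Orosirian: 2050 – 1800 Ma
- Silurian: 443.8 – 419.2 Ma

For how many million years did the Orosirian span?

2050 − 1800 = 250 million years.

250 million years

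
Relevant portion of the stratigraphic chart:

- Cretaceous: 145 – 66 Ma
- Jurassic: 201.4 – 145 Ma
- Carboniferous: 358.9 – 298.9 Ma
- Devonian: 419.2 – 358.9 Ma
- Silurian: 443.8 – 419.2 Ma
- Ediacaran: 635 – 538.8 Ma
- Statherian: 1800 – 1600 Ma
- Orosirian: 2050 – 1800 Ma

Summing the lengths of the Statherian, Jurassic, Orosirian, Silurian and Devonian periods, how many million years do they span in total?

591.3 million years

Duration is start − end for each: (1800 − 1600) + (201.4 − 145) + (2050 − 1800) + (443.8 − 419.2) + (419.2 − 358.9).
That is 200 + 56.4 + 250 + 24.6 + 60.3, which totals 591.3 million years.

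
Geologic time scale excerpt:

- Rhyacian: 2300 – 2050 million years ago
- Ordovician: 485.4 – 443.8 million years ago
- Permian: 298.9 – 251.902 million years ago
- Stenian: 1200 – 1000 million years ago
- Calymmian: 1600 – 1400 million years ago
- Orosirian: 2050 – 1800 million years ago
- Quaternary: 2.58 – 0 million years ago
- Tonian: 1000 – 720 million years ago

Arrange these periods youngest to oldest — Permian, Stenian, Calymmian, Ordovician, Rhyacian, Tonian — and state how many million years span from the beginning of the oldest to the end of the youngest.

Start ages (Ma): Rhyacian 2300, Calymmian 1600, Stenian 1200, Tonian 1000, Ordovician 485.4, Permian 298.9.
Ordered youngest to oldest: Permian, Ordovician, Tonian, Stenian, Calymmian, Rhyacian.
Span = 2300 − 251.902 = 2048.098 Myr.

Permian, Ordovician, Tonian, Stenian, Calymmian, Rhyacian; total span 2048.098 Myr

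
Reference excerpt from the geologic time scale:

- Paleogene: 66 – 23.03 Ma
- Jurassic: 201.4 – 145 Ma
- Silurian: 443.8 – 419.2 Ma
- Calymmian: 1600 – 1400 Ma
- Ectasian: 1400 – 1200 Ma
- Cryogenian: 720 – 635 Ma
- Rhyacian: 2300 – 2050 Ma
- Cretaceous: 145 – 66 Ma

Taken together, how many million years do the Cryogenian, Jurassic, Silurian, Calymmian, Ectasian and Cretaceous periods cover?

Duration is start − end for each: (720 − 635) + (201.4 − 145) + (443.8 − 419.2) + (1600 − 1400) + (1400 − 1200) + (145 − 66).
That is 85 + 56.4 + 24.6 + 200 + 200 + 79, which totals 645 million years.

645 million years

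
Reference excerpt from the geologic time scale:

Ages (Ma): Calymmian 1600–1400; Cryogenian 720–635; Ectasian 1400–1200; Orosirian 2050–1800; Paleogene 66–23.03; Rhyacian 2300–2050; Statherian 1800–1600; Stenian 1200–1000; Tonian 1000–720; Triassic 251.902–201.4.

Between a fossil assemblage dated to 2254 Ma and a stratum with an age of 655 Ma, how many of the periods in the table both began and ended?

2254 Ma sits inside the Rhyacian (2300–2050) and 655 Ma inside the Cryogenian (720–635); neither of those is wholly between the two dates.
The listed periods lying completely between them are Orosirian, Statherian, Calymmian, Ectasian, Stenian, Tonian — 6 in all.

6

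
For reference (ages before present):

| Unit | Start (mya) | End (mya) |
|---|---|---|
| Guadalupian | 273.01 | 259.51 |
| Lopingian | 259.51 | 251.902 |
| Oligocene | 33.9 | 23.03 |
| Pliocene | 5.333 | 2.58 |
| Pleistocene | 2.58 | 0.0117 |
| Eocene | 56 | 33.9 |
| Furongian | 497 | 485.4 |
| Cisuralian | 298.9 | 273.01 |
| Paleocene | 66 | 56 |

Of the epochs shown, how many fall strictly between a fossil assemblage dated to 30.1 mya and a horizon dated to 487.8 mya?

5

The older date is 487.8 Ma and the younger is 30.1 Ma.
Epochs with start < 487.8 and end > 30.1 Ma: Cisuralian (298.9–273.01), Guadalupian (273.01–259.51), Lopingian (259.51–251.902), Paleocene (66–56), Eocene (56–33.9).
That is 5 complete epochs.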